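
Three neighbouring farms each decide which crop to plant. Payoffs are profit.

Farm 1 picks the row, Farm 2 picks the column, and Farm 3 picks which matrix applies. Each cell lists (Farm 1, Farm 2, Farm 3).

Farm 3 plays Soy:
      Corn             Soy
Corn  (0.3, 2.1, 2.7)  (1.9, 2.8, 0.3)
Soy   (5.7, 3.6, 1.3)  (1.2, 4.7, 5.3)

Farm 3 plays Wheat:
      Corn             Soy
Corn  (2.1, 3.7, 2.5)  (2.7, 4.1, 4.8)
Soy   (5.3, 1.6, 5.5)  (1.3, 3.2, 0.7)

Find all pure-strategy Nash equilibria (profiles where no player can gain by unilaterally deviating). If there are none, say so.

Check each profile: it is a Nash equilibrium iff no player can strictly gain by switching unilaterally.
(Corn, Corn, Soy): Farm 1 can switch to Soy (0.3 → 5.7). Not NE.
(Corn, Corn, Wheat): Farm 1 can switch to Soy (2.1 → 5.3). Not NE.
(Corn, Soy, Soy): Farm 3 can switch to Wheat (0.3 → 4.8). Not NE.
(Corn, Soy, Wheat): Farm 1 gets 2.7, best alternative 1.3; Farm 2 gets 4.1, best alternative 3.7; Farm 3 gets 4.8, best alternative 0.3. No profitable deviation — NE.
(Soy, Corn, Soy): Farm 2 can switch to Soy (3.6 → 4.7). Not NE.
(Soy, Corn, Wheat): Farm 2 can switch to Soy (1.6 → 3.2). Not NE.
(Soy, Soy, Soy): Farm 1 can switch to Corn (1.2 → 1.9). Not NE.
(Soy, Soy, Wheat): Farm 1 can switch to Corn (1.3 → 2.7). Not NE.

The unique pure-strategy Nash equilibrium is (Corn, Soy, Wheat).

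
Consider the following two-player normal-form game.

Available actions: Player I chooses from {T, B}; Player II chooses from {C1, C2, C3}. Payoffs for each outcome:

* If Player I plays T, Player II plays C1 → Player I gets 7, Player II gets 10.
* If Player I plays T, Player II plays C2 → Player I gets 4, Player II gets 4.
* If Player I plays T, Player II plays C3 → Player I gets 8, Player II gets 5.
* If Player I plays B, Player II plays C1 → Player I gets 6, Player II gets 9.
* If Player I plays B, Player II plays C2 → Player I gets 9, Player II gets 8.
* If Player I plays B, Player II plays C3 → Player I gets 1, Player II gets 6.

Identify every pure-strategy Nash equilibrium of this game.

Check each profile: it is a Nash equilibrium iff no player can strictly gain by switching unilaterally.
(T, C1): Player I gets 7, best alternative 6; Player II gets 10, best alternative 5. No profitable deviation — NE.
(T, C2): Player I can switch to B (4 → 9). Not NE.
(T, C3): Player II can switch to C1 (5 → 10). Not NE.
(B, C1): Player I can switch to T (6 → 7). Not NE.
(B, C2): Player II can switch to C1 (8 → 9). Not NE.
(B, C3): Player I can switch to T (1 → 8). Not NE.

The unique pure-strategy Nash equilibrium is (T, C1).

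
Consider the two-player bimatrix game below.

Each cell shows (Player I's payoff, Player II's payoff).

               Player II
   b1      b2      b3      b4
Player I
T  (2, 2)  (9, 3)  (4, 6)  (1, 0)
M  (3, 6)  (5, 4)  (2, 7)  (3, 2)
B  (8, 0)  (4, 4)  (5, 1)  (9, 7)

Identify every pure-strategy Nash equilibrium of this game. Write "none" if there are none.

Player I against b1: payoffs 2, 3, 8 → best response B.
Player I against b2: payoffs 9, 5, 4 → best response T.
Player I against b3: payoffs 4, 2, 5 → best response B.
Player I against b4: payoffs 1, 3, 9 → best response B.
Player II against T: payoffs 2, 3, 6, 0 → best response b3.
Player II against M: payoffs 6, 4, 7, 2 → best response b3.
Player II against B: payoffs 0, 4, 1, 7 → best response b4.
Mutual best responses: (B, b4).

The unique pure-strategy Nash equilibrium is (B, b4).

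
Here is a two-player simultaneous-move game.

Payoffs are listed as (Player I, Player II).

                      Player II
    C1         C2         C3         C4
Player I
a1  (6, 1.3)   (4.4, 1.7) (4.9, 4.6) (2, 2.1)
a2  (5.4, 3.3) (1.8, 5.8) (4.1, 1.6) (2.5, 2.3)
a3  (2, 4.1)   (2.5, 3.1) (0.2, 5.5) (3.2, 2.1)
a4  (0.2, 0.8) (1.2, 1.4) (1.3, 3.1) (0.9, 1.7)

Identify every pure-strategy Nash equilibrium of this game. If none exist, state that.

(a1, C3)

(a1, C1): Player II can switch to C2 (1.3 → 1.7). Not NE.
(a1, C2): Player II can switch to C3 (1.7 → 4.6). Not NE.
(a1, C3): Player I gets 4.9, best alternative 4.1; Player II gets 4.6, best alternative 2.1. No profitable deviation — NE.
(a1, C4): Player I can switch to a2 (2 → 2.5). Not NE.
(a2, C1): Player I can switch to a1 (5.4 → 6). Not NE.
(a2, C2): Player I can switch to a1 (1.8 → 4.4). Not NE.
(a2, C3): Player I can switch to a1 (4.1 → 4.9). Not NE.
(The remaining 9 profiles each have a profitable deviation by the same check.)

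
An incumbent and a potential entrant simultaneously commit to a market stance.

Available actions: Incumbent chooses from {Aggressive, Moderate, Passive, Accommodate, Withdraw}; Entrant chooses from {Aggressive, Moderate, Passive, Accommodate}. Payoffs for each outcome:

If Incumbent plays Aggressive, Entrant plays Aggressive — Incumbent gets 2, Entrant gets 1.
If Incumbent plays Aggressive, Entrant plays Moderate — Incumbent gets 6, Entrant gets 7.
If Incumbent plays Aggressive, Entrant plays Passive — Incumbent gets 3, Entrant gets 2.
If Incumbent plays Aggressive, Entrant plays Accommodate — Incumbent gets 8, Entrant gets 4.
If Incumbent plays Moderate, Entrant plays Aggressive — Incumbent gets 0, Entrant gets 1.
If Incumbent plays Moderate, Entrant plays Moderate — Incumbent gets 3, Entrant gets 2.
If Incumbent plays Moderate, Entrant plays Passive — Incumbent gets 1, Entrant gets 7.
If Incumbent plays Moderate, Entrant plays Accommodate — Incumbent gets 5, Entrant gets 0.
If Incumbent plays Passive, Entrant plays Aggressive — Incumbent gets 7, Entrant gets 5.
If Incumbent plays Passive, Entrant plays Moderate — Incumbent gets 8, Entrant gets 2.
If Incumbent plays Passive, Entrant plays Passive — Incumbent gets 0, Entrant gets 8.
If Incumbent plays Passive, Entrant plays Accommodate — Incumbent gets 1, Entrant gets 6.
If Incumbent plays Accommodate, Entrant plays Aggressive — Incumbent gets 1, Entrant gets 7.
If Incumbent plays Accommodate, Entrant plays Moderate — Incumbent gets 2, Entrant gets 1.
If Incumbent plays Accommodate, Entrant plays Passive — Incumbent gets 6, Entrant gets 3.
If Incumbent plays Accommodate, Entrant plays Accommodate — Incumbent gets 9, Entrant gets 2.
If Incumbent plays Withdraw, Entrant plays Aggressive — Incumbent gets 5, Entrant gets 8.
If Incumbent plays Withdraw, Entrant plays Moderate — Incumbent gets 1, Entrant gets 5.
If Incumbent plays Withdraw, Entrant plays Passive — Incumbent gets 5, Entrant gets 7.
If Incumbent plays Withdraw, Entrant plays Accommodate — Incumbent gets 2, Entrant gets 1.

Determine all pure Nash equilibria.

Incumbent against Aggressive: payoffs 2, 0, 7, 1, 5 → best response Passive.
Incumbent against Moderate: payoffs 6, 3, 8, 2, 1 → best response Passive.
Incumbent against Passive: payoffs 3, 1, 0, 6, 5 → best response Accommodate.
Incumbent against Accommodate: payoffs 8, 5, 1, 9, 2 → best response Accommodate.
Entrant against Aggressive: payoffs 1, 7, 2, 4 → best response Moderate.
Entrant against Moderate: payoffs 1, 2, 7, 0 → best response Passive.
Entrant against Passive: payoffs 5, 2, 8, 6 → best response Passive.
Entrant against Accommodate: payoffs 7, 1, 3, 2 → best response Aggressive.
Entrant against Withdraw: payoffs 8, 5, 7, 1 → best response Aggressive.
No profile is a mutual best response for all players.

There is no pure-strategy Nash equilibrium.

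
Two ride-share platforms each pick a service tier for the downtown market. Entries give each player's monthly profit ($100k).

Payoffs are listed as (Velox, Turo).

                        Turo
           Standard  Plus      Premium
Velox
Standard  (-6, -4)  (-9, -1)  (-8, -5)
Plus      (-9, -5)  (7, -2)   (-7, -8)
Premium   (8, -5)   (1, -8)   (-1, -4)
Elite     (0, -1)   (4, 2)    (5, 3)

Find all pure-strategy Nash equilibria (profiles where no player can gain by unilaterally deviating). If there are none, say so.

For each strategy profile, look for a profitable unilateral deviation.
(Standard, Standard): Velox can switch to Premium (-6 → 8). Not NE.
(Standard, Plus): Velox can switch to Plus (-9 → 7). Not NE.
(Standard, Premium): Velox can switch to Plus (-8 → -7). Not NE.
(Plus, Standard): Velox can switch to Standard (-9 → -6). Not NE.
(Plus, Plus): Velox gets 7, best alternative 4; Turo gets -2, best alternative -5. No profitable deviation — NE.
(Plus, Premium): Velox can switch to Premium (-7 → -1). Not NE.
(Premium, Standard): Turo can switch to Premium (-5 → -4). Not NE.
(Elite, Premium): Velox gets 5, best alternative -1; Turo gets 3, best alternative 2. No profitable deviation — NE.
(The remaining 4 profiles each have a profitable deviation by the same check.)

Pure-strategy Nash equilibria: (Plus, Plus), (Elite, Premium)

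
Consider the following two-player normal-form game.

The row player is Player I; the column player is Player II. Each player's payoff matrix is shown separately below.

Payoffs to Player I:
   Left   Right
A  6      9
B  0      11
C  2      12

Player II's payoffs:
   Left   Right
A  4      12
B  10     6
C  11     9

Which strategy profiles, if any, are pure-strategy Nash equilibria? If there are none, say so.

Mark each player's best response to every combination of opponents' strategies; a profile where every player is best-responding is a pure Nash equilibrium.
Player I against Left: payoffs 6, 0, 2 → best response A.
Player I against Right: payoffs 9, 11, 12 → best response C.
Player II against A: payoffs 4, 12 → best response Right.
Player II against B: payoffs 10, 6 → best response Left.
Player II against C: payoffs 11, 9 → best response Left.
No profile is a mutual best response for all players.

This game has no pure Nash equilibrium.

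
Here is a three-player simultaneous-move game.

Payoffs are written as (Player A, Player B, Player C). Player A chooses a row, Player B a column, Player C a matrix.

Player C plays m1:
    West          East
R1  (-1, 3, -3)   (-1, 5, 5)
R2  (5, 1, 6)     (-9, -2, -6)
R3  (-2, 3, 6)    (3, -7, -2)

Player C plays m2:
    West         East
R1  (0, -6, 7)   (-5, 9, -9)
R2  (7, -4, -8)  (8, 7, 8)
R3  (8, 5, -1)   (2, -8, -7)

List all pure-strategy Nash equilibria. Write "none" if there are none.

(R2, West, m1) and (R2, East, m2)

Check each profile: it is a Nash equilibrium iff no player can strictly gain by switching unilaterally.
(R1, West, m1): Player A can switch to R2 (-1 → 5). Not NE.
(R1, West, m2): Player A can switch to R2 (0 → 7). Not NE.
(R1, East, m1): Player A can switch to R3 (-1 → 3). Not NE.
(R1, East, m2): Player A can switch to R2 (-5 → 8). Not NE.
(R2, West, m1): Player A gets 5, best alternative -1; Player B gets 1, best alternative -2; Player C gets 6, best alternative -8. No profitable deviation — NE.
(R2, West, m2): Player A can switch to R3 (7 → 8). Not NE.
(R2, East, m1): Player A can switch to R1 (-9 → -1). Not NE.
(R2, East, m2): Player A gets 8, best alternative 2; Player B gets 7, best alternative -4; Player C gets 8, best alternative -6. No profitable deviation — NE.
(R3, West, m1): Player A can switch to R1 (-2 → -1). Not NE.
(R3, West, m2): Player C can switch to m1 (-1 → 6). Not NE.
(The remaining 2 profiles each have a profitable deviation by the same check.)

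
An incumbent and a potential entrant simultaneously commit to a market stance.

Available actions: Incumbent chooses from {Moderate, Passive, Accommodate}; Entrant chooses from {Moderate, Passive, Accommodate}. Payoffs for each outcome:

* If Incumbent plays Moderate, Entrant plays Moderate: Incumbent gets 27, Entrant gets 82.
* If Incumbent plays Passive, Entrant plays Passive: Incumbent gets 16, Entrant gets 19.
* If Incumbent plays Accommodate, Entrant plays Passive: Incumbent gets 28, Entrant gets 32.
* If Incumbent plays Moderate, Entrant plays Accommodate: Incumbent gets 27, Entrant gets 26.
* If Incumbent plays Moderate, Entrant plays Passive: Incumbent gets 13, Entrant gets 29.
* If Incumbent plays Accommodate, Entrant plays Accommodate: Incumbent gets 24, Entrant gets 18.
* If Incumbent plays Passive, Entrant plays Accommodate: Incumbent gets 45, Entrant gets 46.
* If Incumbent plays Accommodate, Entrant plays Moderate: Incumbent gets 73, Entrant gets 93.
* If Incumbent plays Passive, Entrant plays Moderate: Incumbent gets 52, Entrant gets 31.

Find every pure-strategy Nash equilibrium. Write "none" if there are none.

Check each profile: it is a Nash equilibrium iff no player can strictly gain by switching unilaterally.
(Moderate, Moderate): Incumbent can switch to Passive (27 → 52). Not NE.
(Moderate, Passive): Incumbent can switch to Passive (13 → 16). Not NE.
(Moderate, Accommodate): Incumbent can switch to Passive (27 → 45). Not NE.
(Passive, Moderate): Incumbent can switch to Accommodate (52 → 73). Not NE.
(Passive, Passive): Incumbent can switch to Accommodate (16 → 28). Not NE.
(Passive, Accommodate): Incumbent gets 45, best alternative 27; Entrant gets 46, best alternative 31. No profitable deviation — NE.
(Accommodate, Moderate): Incumbent gets 73, best alternative 52; Entrant gets 93, best alternative 32. No profitable deviation — NE.
(Accommodate, Passive): Entrant can switch to Moderate (32 → 93). Not NE.
(Accommodate, Accommodate): Incumbent can switch to Moderate (24 → 27). Not NE.

(Passive, Accommodate), (Accommodate, Moderate)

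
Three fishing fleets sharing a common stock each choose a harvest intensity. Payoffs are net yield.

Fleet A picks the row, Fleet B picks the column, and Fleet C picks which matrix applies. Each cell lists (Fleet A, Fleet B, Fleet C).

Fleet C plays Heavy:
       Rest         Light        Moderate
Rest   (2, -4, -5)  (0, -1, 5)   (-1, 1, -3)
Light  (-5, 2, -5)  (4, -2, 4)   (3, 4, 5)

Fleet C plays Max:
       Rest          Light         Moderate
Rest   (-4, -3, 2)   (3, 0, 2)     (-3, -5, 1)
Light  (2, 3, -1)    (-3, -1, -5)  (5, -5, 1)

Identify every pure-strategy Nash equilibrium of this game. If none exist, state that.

Fleet A against (Rest, Heavy): payoffs 2, -5 → best response Rest.
Fleet A against (Rest, Max): payoffs -4, 2 → best response Light.
Fleet A against (Light, Heavy): payoffs 0, 4 → best response Light.
Fleet A against (Light, Max): payoffs 3, -3 → best response Rest.
Fleet A against (Moderate, Heavy): payoffs -1, 3 → best response Light.
Fleet A against (Moderate, Max): payoffs -3, 5 → best response Light.
Fleet B against (Rest, Heavy): payoffs -4, -1, 1 → best response Moderate.
Fleet B against (Rest, Max): payoffs -3, 0, -5 → best response Light.
Fleet B against (Light, Heavy): payoffs 2, -2, 4 → best response Moderate.
Fleet B against (Light, Max): payoffs 3, -1, -5 → best response Rest.
Fleet C against (Rest, Rest): payoffs -5, 2 → best response Max.
Fleet C against (Rest, Light): payoffs 5, 2 → best response Heavy.
Fleet C against (Rest, Moderate): payoffs -3, 1 → best response Max.
Fleet C against (Light, Rest): payoffs -5, -1 → best response Max.
Fleet C against (Light, Light): payoffs 4, -5 → best response Heavy.
Fleet C against (Light, Moderate): payoffs 5, 1 → best response Heavy.
Mutual best responses: (Light, Rest, Max); (Light, Moderate, Heavy).

Pure-strategy Nash equilibria: (Light, Rest, Max) and (Light, Moderate, Heavy)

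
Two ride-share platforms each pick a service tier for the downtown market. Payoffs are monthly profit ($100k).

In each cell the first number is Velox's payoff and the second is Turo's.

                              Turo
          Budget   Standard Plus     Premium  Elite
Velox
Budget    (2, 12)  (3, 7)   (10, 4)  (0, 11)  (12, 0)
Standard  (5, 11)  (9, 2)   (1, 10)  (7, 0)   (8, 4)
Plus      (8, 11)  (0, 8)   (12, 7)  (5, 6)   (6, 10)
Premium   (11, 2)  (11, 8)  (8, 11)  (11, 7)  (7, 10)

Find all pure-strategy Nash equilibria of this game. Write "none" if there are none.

Velox against Budget: payoffs 2, 5, 8, 11 → best response Premium.
Velox against Standard: payoffs 3, 9, 0, 11 → best response Premium.
Velox against Plus: payoffs 10, 1, 12, 8 → best response Plus.
Velox against Premium: payoffs 0, 7, 5, 11 → best response Premium.
Velox against Elite: payoffs 12, 8, 6, 7 → best response Budget.
Turo against Budget: payoffs 12, 7, 4, 11, 0 → best response Budget.
Turo against Standard: payoffs 11, 2, 10, 0, 4 → best response Budget.
Turo against Plus: payoffs 11, 8, 7, 6, 10 → best response Budget.
Turo against Premium: payoffs 2, 8, 11, 7, 10 → best response Plus.
No profile is a mutual best response for all players.

This game has no pure Nash equilibrium.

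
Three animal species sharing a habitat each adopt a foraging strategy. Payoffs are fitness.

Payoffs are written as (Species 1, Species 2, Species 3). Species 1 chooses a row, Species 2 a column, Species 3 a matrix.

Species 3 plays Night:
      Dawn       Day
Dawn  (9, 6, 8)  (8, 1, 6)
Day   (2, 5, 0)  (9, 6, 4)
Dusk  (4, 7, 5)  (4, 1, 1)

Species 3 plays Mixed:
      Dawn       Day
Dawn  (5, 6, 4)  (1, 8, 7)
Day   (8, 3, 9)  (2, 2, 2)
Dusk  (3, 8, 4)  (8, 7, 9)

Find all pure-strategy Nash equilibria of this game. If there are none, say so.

(Dawn, Dawn, Night): Species 1 gets 9, best alternative 4; Species 2 gets 6, best alternative 1; Species 3 gets 8, best alternative 4. No profitable deviation — NE.
(Dawn, Dawn, Mixed): Species 1 can switch to Day (5 → 8). Not NE.
(Dawn, Day, Night): Species 1 can switch to Day (8 → 9). Not NE.
(Dawn, Day, Mixed): Species 1 can switch to Day (1 → 2). Not NE.
(Day, Dawn, Night): Species 1 can switch to Dawn (2 → 9). Not NE.
(Day, Dawn, Mixed): Species 1 gets 8, best alternative 5; Species 2 gets 3, best alternative 2; Species 3 gets 9, best alternative 0. No profitable deviation — NE.
(Day, Day, Night): Species 1 gets 9, best alternative 8; Species 2 gets 6, best alternative 5; Species 3 gets 4, best alternative 2. No profitable deviation — NE.
(Day, Day, Mixed): Species 1 can switch to Dusk (2 → 8). Not NE.
(Dusk, Dawn, Night): Species 1 can switch to Dawn (4 → 9). Not NE.
(The remaining 3 profiles each have a profitable deviation by the same check.)

The pure Nash equilibria are (Dawn, Dawn, Night); (Day, Dawn, Mixed); (Day, Day, Night).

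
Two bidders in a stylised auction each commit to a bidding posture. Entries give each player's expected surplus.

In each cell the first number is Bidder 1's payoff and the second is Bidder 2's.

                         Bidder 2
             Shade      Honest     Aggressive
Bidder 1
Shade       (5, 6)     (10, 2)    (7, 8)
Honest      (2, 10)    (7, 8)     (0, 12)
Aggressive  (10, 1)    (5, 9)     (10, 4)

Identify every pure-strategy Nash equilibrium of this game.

There is no pure-strategy Nash equilibrium.

(Shade, Shade): Bidder 1 can switch to Aggressive (5 → 10). Not NE.
(Shade, Honest): Bidder 2 can switch to Shade (2 → 6). Not NE.
(Shade, Aggressive): Bidder 1 can switch to Aggressive (7 → 10). Not NE.
(Honest, Shade): Bidder 1 can switch to Shade (2 → 5). Not NE.
(Honest, Honest): Bidder 1 can switch to Shade (7 → 10). Not NE.
(Honest, Aggressive): Bidder 1 can switch to Shade (0 → 7). Not NE.
(Aggressive, Shade): Bidder 2 can switch to Honest (1 → 9). Not NE.
(Aggressive, Honest): Bidder 1 can switch to Shade (5 → 10). Not NE.
(The remaining 1 profile has a profitable deviation by the same check.)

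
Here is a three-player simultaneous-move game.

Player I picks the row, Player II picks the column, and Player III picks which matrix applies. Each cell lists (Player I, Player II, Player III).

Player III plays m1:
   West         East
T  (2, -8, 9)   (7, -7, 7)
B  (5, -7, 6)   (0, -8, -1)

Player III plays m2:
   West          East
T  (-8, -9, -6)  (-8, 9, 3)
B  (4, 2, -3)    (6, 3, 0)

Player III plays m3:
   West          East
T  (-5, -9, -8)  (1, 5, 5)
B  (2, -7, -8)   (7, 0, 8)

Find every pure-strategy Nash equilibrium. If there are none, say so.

(T, West, m1): Player I can switch to B (2 → 5). Not NE.
(T, West, m2): Player I can switch to B (-8 → 4). Not NE.
(T, West, m3): Player I can switch to B (-5 → 2). Not NE.
(T, East, m1): Player I gets 7, best alternative 0; Player II gets -7, best alternative -8; Player III gets 7, best alternative 5. No profitable deviation — NE.
(T, East, m2): Player I can switch to B (-8 → 6). Not NE.
(T, East, m3): Player I can switch to B (1 → 7). Not NE.
(B, West, m1): Player I gets 5, best alternative 2; Player II gets -7, best alternative -8; Player III gets 6, best alternative -3. No profitable deviation — NE.
(B, West, m2): Player II can switch to East (2 → 3). Not NE.
(B, East, m3): Player I gets 7, best alternative 1; Player II gets 0, best alternative -7; Player III gets 8, best alternative 0. No profitable deviation — NE.
(The remaining 3 profiles each have a profitable deviation by the same check.)

(T, East, m1) and (B, West, m1) and (B, East, m3)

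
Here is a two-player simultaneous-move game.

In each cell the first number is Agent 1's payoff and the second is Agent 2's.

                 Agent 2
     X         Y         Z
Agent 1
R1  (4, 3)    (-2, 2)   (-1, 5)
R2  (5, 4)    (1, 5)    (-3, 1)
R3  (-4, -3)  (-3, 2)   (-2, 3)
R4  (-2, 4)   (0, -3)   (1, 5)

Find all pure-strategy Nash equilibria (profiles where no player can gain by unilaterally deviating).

For each strategy profile, look for a profitable unilateral deviation.
(R1, X): Agent 1 can switch to R2 (4 → 5). Not NE.
(R1, Y): Agent 1 can switch to R2 (-2 → 1). Not NE.
(R1, Z): Agent 1 can switch to R4 (-1 → 1). Not NE.
(R2, X): Agent 2 can switch to Y (4 → 5). Not NE.
(R2, Y): Agent 1 gets 1, best alternative 0; Agent 2 gets 5, best alternative 4. No profitable deviation — NE.
(R2, Z): Agent 1 can switch to R1 (-3 → -1). Not NE.
(R3, X): Agent 1 can switch to R1 (-4 → 4). Not NE.
(R3, Y): Agent 1 can switch to R1 (-3 → -2). Not NE.
(R3, Z): Agent 1 can switch to R1 (-2 → -1). Not NE.
(R4, X): Agent 1 can switch to R1 (-2 → 4). Not NE.
(R4, Y): Agent 1 can switch to R2 (0 → 1). Not NE.
(R4, Z): Agent 1 gets 1, best alternative -1; Agent 2 gets 5, best alternative 4. No profitable deviation — NE.

The pure Nash equilibria are (R2, Y) and (R4, Z).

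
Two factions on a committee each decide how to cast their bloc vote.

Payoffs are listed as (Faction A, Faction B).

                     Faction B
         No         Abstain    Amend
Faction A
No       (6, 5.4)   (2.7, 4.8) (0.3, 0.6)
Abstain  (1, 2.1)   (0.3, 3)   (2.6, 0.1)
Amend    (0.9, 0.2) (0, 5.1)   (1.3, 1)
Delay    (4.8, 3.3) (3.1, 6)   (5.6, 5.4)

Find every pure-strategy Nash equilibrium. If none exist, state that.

(No, No), (Delay, Abstain)

(No, No): Faction A gets 6, best alternative 4.8; Faction B gets 5.4, best alternative 4.8. No profitable deviation — NE.
(No, Abstain): Faction A can switch to Delay (2.7 → 3.1). Not NE.
(No, Amend): Faction A can switch to Abstain (0.3 → 2.6). Not NE.
(Abstain, No): Faction A can switch to No (1 → 6). Not NE.
(Abstain, Abstain): Faction A can switch to No (0.3 → 2.7). Not NE.
(Abstain, Amend): Faction A can switch to Delay (2.6 → 5.6). Not NE.
(Amend, No): Faction A can switch to No (0.9 → 6). Not NE.
(Amend, Abstain): Faction A can switch to No (0 → 2.7). Not NE.
(Amend, Amend): Faction A can switch to Abstain (1.3 → 2.6). Not NE.
(Delay, Abstain): Faction A gets 3.1, best alternative 2.7; Faction B gets 6, best alternative 5.4. No profitable deviation — NE.
(The remaining 2 profiles each have a profitable deviation by the same check.)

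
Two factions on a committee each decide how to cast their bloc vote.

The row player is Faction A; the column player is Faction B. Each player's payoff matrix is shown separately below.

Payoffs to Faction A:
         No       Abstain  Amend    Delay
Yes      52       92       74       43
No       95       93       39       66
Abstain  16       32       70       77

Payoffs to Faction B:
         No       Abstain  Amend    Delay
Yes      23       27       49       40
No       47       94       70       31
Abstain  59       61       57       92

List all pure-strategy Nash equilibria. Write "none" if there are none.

Faction A against No: payoffs 52, 95, 16 → best response No.
Faction A against Abstain: payoffs 92, 93, 32 → best response No.
Faction A against Amend: payoffs 74, 39, 70 → best response Yes.
Faction A against Delay: payoffs 43, 66, 77 → best response Abstain.
Faction B against Yes: payoffs 23, 27, 49, 40 → best response Amend.
Faction B against No: payoffs 47, 94, 70, 31 → best response Abstain.
Faction B against Abstain: payoffs 59, 61, 57, 92 → best response Delay.
Mutual best responses: (Yes, Amend); (No, Abstain); (Abstain, Delay).

Pure-strategy Nash equilibria: (Yes, Amend) and (No, Abstain) and (Abstain, Delay)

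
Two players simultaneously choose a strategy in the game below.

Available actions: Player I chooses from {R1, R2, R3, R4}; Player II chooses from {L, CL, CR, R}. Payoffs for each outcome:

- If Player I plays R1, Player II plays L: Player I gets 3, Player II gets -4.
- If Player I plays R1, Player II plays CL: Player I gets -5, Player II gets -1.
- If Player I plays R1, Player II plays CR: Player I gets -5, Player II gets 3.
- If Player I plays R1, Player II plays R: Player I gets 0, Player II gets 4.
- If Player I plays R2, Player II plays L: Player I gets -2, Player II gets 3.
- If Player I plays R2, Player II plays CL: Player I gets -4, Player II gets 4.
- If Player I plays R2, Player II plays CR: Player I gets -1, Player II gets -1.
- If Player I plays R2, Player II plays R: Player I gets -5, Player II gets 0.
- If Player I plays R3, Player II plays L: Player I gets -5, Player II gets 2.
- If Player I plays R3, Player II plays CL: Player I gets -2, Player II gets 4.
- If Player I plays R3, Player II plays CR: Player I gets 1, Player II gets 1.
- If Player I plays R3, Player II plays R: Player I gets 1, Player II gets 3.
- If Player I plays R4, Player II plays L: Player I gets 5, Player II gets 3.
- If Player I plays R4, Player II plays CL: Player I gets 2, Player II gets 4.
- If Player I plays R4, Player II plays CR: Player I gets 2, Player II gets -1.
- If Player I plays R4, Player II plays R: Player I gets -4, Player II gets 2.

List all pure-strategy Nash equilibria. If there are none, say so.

(R4, CL)

(R1, L): Player I can switch to R4 (3 → 5). Not NE.
(R1, CL): Player I can switch to R2 (-5 → -4). Not NE.
(R1, CR): Player I can switch to R2 (-5 → -1). Not NE.
(R1, R): Player I can switch to R3 (0 → 1). Not NE.
(R2, L): Player I can switch to R1 (-2 → 3). Not NE.
(R2, CL): Player I can switch to R3 (-4 → -2). Not NE.
(R2, CR): Player I can switch to R3 (-1 → 1). Not NE.
(R2, R): Player I can switch to R1 (-5 → 0). Not NE.
(R3, L): Player I can switch to R1 (-5 → 3). Not NE.
(R3, CL): Player I can switch to R4 (-2 → 2). Not NE.
(R4, CL): Player I gets 2, best alternative -2; Player II gets 4, best alternative 3. No profitable deviation — NE.
(The remaining 5 profiles each have a profitable deviation by the same check.)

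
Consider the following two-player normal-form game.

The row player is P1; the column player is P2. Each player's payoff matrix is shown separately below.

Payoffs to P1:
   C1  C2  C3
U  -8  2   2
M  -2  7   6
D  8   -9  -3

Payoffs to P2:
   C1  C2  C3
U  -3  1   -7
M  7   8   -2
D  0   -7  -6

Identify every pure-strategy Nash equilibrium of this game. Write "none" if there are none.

(U, C1): P1 can switch to M (-8 → -2). Not NE.
(U, C2): P1 can switch to M (2 → 7). Not NE.
(U, C3): P1 can switch to M (2 → 6). Not NE.
(M, C1): P1 can switch to D (-2 → 8). Not NE.
(M, C2): P1 gets 7, best alternative 2; P2 gets 8, best alternative 7. No profitable deviation — NE.
(M, C3): P2 can switch to C1 (-2 → 7). Not NE.
(D, C1): P1 gets 8, best alternative -2; P2 gets 0, best alternative -6. No profitable deviation — NE.
(D, C2): P1 can switch to U (-9 → 2). Not NE.
(D, C3): P1 can switch to U (-3 → 2). Not NE.

(M, C2) and (D, C1)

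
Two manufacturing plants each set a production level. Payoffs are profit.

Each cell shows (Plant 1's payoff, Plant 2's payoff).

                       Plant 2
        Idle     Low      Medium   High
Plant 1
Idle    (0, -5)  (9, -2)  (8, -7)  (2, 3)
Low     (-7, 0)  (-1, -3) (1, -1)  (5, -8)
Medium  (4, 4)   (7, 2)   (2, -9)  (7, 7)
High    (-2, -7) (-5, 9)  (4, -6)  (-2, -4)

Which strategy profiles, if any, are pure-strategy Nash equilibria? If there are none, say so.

Check each profile: it is a Nash equilibrium iff no player can strictly gain by switching unilaterally.
(Idle, Idle): Plant 1 can switch to Medium (0 → 4). Not NE.
(Idle, Low): Plant 2 can switch to High (-2 → 3). Not NE.
(Idle, Medium): Plant 2 can switch to Idle (-7 → -5). Not NE.
(Idle, High): Plant 1 can switch to Low (2 → 5). Not NE.
(Low, Idle): Plant 1 can switch to Idle (-7 → 0). Not NE.
(Low, Low): Plant 1 can switch to Idle (-1 → 9). Not NE.
(Low, Medium): Plant 1 can switch to Idle (1 → 8). Not NE.
(Low, High): Plant 1 can switch to Medium (5 → 7). Not NE.
(Medium, Idle): Plant 2 can switch to High (4 → 7). Not NE.
(Medium, Low): Plant 1 can switch to Idle (7 → 9). Not NE.
(Medium, High): Plant 1 gets 7, best alternative 5; Plant 2 gets 7, best alternative 4. No profitable deviation — NE.
(The remaining 5 profiles each have a profitable deviation by the same check.)

(Medium, High)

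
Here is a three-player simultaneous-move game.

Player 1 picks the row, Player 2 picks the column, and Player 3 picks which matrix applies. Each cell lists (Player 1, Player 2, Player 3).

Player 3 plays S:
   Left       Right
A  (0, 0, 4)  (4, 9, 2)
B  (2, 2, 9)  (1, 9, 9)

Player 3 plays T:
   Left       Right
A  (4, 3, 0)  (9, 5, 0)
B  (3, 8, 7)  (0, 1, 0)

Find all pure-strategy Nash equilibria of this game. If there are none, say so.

(A, Right, S)

Player 1 against (Left, S): payoffs 0, 2 → best response B.
Player 1 against (Left, T): payoffs 4, 3 → best response A.
Player 1 against (Right, S): payoffs 4, 1 → best response A.
Player 1 against (Right, T): payoffs 9, 0 → best response A.
Player 2 against (A, S): payoffs 0, 9 → best response Right.
Player 2 against (A, T): payoffs 3, 5 → best response Right.
Player 2 against (B, S): payoffs 2, 9 → best response Right.
Player 2 against (B, T): payoffs 8, 1 → best response Left.
Player 3 against (A, Left): payoffs 4, 0 → best response S.
Player 3 against (A, Right): payoffs 2, 0 → best response S.
Player 3 against (B, Left): payoffs 9, 7 → best response S.
Player 3 against (B, Right): payoffs 9, 0 → best response S.
Mutual best responses: (A, Right, S).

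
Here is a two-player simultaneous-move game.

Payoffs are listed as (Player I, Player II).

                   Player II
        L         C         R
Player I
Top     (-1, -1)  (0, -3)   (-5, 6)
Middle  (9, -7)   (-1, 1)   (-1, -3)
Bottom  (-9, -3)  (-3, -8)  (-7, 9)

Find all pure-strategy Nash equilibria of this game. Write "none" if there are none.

This game has no pure Nash equilibrium.

For each player, find the best response to each opponent profile; mutual best responses are the pure NE.
Player I against L: payoffs -1, 9, -9 → best response Middle.
Player I against C: payoffs 0, -1, -3 → best response Top.
Player I against R: payoffs -5, -1, -7 → best response Middle.
Player II against Top: payoffs -1, -3, 6 → best response R.
Player II against Middle: payoffs -7, 1, -3 → best response C.
Player II against Bottom: payoffs -3, -8, 9 → best response R.
No profile is a mutual best response for all players.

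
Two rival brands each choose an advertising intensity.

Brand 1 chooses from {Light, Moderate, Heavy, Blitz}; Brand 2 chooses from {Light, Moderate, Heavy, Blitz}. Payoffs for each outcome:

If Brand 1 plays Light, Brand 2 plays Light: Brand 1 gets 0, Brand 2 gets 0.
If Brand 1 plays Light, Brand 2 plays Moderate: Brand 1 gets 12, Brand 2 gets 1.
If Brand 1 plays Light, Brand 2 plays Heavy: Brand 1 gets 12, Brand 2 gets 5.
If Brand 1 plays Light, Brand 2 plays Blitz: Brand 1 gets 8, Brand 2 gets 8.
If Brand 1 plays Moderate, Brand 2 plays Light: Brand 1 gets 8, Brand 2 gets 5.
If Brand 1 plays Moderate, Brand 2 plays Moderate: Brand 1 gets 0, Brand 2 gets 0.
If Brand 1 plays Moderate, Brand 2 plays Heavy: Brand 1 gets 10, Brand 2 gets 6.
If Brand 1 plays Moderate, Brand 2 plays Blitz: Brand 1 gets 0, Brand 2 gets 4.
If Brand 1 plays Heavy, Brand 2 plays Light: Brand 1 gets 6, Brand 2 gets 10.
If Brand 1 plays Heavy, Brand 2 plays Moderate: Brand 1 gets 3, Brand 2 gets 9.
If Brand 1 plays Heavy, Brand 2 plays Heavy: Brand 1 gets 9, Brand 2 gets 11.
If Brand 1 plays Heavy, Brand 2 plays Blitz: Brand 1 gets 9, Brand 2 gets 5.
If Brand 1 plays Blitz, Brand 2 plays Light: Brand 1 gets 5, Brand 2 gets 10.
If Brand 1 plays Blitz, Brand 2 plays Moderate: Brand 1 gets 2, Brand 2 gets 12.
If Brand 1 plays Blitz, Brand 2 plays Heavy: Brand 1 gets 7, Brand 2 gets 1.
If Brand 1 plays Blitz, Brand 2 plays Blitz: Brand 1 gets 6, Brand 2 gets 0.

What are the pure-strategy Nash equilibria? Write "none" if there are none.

none

(Light, Light): Brand 1 can switch to Moderate (0 → 8). Not NE.
(Light, Moderate): Brand 2 can switch to Heavy (1 → 5). Not NE.
(Light, Heavy): Brand 2 can switch to Blitz (5 → 8). Not NE.
(Light, Blitz): Brand 1 can switch to Heavy (8 → 9). Not NE.
(Moderate, Light): Brand 2 can switch to Heavy (5 → 6). Not NE.
(Moderate, Moderate): Brand 1 can switch to Light (0 → 12). Not NE.
(Moderate, Heavy): Brand 1 can switch to Light (10 → 12). Not NE.
(Moderate, Blitz): Brand 1 can switch to Light (0 → 8). Not NE.
(Heavy, Light): Brand 1 can switch to Moderate (6 → 8). Not NE.
(Heavy, Moderate): Brand 1 can switch to Light (3 → 12). Not NE.
(Heavy, Heavy): Brand 1 can switch to Light (9 → 12). Not NE.
(Heavy, Blitz): Brand 2 can switch to Light (5 → 10). Not NE.
(The remaining 4 profiles each have a profitable deviation by the same check.)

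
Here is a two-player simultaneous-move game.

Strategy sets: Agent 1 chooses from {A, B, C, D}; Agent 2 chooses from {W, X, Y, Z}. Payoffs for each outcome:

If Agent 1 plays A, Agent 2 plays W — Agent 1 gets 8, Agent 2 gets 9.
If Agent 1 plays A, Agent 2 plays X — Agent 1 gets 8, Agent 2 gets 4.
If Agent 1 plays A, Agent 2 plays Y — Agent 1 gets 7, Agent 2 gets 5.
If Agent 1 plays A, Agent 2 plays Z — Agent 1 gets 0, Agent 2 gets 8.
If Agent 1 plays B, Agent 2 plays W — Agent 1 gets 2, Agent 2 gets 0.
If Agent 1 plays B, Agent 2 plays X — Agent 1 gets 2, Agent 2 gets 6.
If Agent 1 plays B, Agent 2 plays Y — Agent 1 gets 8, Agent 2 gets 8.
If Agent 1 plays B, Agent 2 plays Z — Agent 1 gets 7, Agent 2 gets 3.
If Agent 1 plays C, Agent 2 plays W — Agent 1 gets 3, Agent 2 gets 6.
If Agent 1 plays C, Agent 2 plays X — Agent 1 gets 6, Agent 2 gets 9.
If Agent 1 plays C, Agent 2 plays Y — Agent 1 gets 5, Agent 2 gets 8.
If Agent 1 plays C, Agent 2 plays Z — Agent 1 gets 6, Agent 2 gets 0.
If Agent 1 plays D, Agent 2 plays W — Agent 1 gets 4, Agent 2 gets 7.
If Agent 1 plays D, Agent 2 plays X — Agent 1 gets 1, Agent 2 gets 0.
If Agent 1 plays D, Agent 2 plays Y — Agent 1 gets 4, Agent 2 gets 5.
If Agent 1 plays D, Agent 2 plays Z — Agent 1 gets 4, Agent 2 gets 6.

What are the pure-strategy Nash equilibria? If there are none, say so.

Agent 1 against W: payoffs 8, 2, 3, 4 → best response A.
Agent 1 against X: payoffs 8, 2, 6, 1 → best response A.
Agent 1 against Y: payoffs 7, 8, 5, 4 → best response B.
Agent 1 against Z: payoffs 0, 7, 6, 4 → best response B.
Agent 2 against A: payoffs 9, 4, 5, 8 → best response W.
Agent 2 against B: payoffs 0, 6, 8, 3 → best response Y.
Agent 2 against C: payoffs 6, 9, 8, 0 → best response X.
Agent 2 against D: payoffs 7, 0, 5, 6 → best response W.
Mutual best responses: (A, W); (B, Y).

The pure Nash equilibria are (A, W); (B, Y).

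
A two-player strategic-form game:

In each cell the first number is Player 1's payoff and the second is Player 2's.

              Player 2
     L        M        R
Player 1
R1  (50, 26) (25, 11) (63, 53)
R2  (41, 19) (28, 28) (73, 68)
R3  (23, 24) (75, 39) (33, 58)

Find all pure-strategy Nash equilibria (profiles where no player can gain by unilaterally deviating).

Mark each player's best response to every combination of opponents' strategies; a profile where every player is best-responding is a pure Nash equilibrium.
Player 1 against L: payoffs 50, 41, 23 → best response R1.
Player 1 against M: payoffs 25, 28, 75 → best response R3.
Player 1 against R: payoffs 63, 73, 33 → best response R2.
Player 2 against R1: payoffs 26, 11, 53 → best response R.
Player 2 against R2: payoffs 19, 28, 68 → best response R.
Player 2 against R3: payoffs 24, 39, 58 → best response R.
Mutual best responses: (R2, R).

Pure NE: (R2, R)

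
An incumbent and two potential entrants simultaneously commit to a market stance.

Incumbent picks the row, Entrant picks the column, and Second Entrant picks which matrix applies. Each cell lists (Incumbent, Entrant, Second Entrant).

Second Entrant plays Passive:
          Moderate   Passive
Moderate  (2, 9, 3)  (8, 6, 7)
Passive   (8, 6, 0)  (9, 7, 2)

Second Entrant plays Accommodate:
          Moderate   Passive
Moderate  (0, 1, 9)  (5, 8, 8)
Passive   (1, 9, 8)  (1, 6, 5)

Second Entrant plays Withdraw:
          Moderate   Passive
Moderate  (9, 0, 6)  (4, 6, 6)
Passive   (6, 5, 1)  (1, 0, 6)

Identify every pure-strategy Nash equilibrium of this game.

Incumbent against (Moderate, Passive): payoffs 2, 8 → best response Passive.
Incumbent against (Moderate, Accommodate): payoffs 0, 1 → best response Passive.
Incumbent against (Moderate, Withdraw): payoffs 9, 6 → best response Moderate.
Incumbent against (Passive, Passive): payoffs 8, 9 → best response Passive.
Incumbent against (Passive, Accommodate): payoffs 5, 1 → best response Moderate.
Incumbent against (Passive, Withdraw): payoffs 4, 1 → best response Moderate.
Entrant against (Moderate, Passive): payoffs 9, 6 → best response Moderate.
Entrant against (Moderate, Accommodate): payoffs 1, 8 → best response Passive.
Entrant against (Moderate, Withdraw): payoffs 0, 6 → best response Passive.
Entrant against (Passive, Passive): payoffs 6, 7 → best response Passive.
Entrant against (Passive, Accommodate): payoffs 9, 6 → best response Moderate.
Entrant against (Passive, Withdraw): payoffs 5, 0 → best response Moderate.
Second Entrant against (Moderate, Moderate): payoffs 3, 9, 6 → best response Accommodate.
Second Entrant against (Moderate, Passive): payoffs 7, 8, 6 → best response Accommodate.
Second Entrant against (Passive, Moderate): payoffs 0, 8, 1 → best response Accommodate.
Second Entrant against (Passive, Passive): payoffs 2, 5, 6 → best response Withdraw.
Mutual best responses: (Moderate, Passive, Accommodate); (Passive, Moderate, Accommodate).

(Moderate, Passive, Accommodate); (Passive, Moderate, Accommodate)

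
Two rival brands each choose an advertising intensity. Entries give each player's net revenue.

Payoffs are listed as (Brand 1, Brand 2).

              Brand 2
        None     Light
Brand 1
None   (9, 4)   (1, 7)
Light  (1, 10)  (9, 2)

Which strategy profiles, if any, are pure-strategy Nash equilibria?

There is no pure-strategy Nash equilibrium.

Mark each player's best response to every combination of opponents' strategies; a profile where every player is best-responding is a pure Nash equilibrium.
Brand 1 against None: payoffs 9, 1 → best response None.
Brand 1 against Light: payoffs 1, 9 → best response Light.
Brand 2 against None: payoffs 4, 7 → best response Light.
Brand 2 against Light: payoffs 10, 2 → best response None.
No profile is a mutual best response for all players.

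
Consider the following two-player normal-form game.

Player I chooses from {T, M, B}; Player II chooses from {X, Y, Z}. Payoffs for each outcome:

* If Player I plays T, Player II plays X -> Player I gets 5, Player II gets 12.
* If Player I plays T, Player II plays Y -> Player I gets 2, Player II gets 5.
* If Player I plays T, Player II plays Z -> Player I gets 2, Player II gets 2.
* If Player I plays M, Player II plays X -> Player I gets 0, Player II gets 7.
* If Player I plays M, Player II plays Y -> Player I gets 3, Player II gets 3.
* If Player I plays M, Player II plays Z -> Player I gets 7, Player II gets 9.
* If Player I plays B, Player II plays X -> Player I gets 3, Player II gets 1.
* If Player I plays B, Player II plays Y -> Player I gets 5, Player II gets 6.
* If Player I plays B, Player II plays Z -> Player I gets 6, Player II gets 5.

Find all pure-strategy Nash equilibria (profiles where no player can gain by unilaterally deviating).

For each player, find the best response to each opponent profile; mutual best responses are the pure NE.
Player I against X: payoffs 5, 0, 3 → best response T.
Player I against Y: payoffs 2, 3, 5 → best response B.
Player I against Z: payoffs 2, 7, 6 → best response M.
Player II against T: payoffs 12, 5, 2 → best response X.
Player II against M: payoffs 7, 3, 9 → best response Z.
Player II against B: payoffs 1, 6, 5 → best response Y.
Mutual best responses: (T, X); (M, Z); (B, Y).

(T, X); (M, Z); (B, Y)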